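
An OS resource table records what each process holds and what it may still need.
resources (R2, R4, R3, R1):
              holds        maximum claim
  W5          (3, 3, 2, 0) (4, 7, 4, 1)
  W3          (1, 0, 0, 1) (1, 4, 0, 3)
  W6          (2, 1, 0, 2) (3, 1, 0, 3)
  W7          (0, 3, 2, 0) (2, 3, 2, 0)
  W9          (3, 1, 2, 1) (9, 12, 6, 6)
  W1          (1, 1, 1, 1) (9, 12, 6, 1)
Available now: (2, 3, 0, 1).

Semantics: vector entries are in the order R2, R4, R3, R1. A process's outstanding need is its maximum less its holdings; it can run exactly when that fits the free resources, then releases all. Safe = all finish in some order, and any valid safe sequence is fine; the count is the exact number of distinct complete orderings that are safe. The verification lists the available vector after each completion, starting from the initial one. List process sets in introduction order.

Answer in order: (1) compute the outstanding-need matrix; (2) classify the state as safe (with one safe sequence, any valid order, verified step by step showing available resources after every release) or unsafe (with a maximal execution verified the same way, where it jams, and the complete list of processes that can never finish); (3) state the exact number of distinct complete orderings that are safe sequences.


(1) Need matrix, components ordered R2, R4, R3, R1:
  W5: (1, 4, 2, 1)
  W3: (0, 4, 0, 2)
  W6: (1, 0, 0, 1)
  W7: (2, 0, 0, 0)
  W9: (6, 11, 4, 5)
  W1: (8, 11, 5, 0)
(2) UNSAFE.
Key observation: even finishing W6, W7, W3, W5 leaves just (8, 10, 4, 4) free — too little R4 for any of the remaining processes.
A maximal execution: W6, W7, W3, W5 — then nothing else fits. Check, step by step:
  pool = (2, 3, 0, 1)
  run W6 (needs (1, 0, 0, 1), free (2, 3, 0, 1)); after release of (2, 1, 0, 2) the pool is (4, 4, 0, 3)
  run W7 (needs (2, 0, 0, 0), free (4, 4, 0, 3)); after release of (0, 3, 2, 0) the pool is (4, 7, 2, 3)
  run W3 (needs (0, 4, 0, 2), free (4, 7, 2, 3)); after release of (1, 0, 0, 1) the pool is (5, 7, 2, 4)
  run W5 (needs (1, 4, 2, 1), free (5, 7, 2, 4)); after release of (3, 3, 2, 0) the pool is (8, 10, 4, 4)
  W9 cannot run: need (6, 11, 4, 5) vs free (8, 10, 4, 4) (insufficient R4 and R1)
  W1 cannot run: need (8, 11, 5, 0) vs free (8, 10, 4, 4) (insufficient R4 and R3)
Never able to finish: W9 and W1.
(3) Exactly 0 of the possible complete orderings are safe sequences.


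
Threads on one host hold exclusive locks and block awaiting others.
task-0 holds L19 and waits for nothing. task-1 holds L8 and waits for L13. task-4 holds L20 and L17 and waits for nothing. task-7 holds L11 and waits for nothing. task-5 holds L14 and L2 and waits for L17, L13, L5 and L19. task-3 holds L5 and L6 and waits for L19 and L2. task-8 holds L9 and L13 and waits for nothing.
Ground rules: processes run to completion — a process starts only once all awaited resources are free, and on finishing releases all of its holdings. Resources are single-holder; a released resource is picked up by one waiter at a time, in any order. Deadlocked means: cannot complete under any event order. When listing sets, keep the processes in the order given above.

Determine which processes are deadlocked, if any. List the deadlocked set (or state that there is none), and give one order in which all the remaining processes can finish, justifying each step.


The deadlocked set is task-5 and task-3.
Key observation: task-5 -> task-3 -> task-5 is a circular wait — nothing in it can go first; no other process is dragged down with it.
The rest can finish in the order task-8, task-1, task-0, task-7, task-4.
Check, step by step:
  task-8: no waits; runs immediately, freeing L9 and L13
  run task-1 (all its waits — L13 — are resolved); releases L8
  task-0: no waits; runs immediately, freeing L19
  task-7: no waits; runs immediately, freeing L11
  task-4: no waits; runs immediately, freeing L20 and L17


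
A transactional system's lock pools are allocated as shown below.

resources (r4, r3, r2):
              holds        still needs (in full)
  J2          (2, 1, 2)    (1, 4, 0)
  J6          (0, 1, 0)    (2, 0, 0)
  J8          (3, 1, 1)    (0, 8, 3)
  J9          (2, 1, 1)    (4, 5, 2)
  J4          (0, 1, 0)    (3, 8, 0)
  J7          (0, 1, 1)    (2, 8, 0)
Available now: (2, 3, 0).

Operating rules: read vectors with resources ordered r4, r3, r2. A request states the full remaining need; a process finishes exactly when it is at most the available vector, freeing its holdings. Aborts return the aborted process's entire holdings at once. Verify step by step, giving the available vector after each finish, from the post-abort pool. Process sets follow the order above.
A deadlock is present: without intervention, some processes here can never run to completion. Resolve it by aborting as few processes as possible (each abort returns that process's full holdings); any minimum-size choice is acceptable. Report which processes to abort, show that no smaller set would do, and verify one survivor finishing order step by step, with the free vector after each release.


The answer: abort J8 and J7.
Key observation: the deadlocked J4 becomes finishable only because J8 and J7 released (3, 2, 2); it completes at step 4 below.
Minimality, checking each single-abort alternative: J2 alone leaves J8 blocked (short on r3); J6 alone leaves J8 blocked (short on r3); J8 alone leaves J4 blocked (short on r3); J9 alone leaves J8 blocked (short on r3); J4 alone leaves J8 blocked (short on r3); J7 alone leaves J8 blocked (short on r3).
Survivors finish in the order: J2, J9, J6, J4. Verifying each step (pool after the aborts first):
  pool = (5, 5, 2)
  J2: need (1, 4, 0) fits (5, 5, 2); releases (2, 1, 2), pool now (7, 6, 4)
  J9: need (4, 5, 2) fits (7, 6, 4); releases (2, 1, 1), pool now (9, 7, 5)
  J6: need (2, 0, 0) fits (9, 7, 5); releases (0, 1, 0), pool now (9, 8, 5)
  J4: need (3, 8, 0) fits (9, 8, 5); releases (0, 1, 0), pool now (9, 9, 5)


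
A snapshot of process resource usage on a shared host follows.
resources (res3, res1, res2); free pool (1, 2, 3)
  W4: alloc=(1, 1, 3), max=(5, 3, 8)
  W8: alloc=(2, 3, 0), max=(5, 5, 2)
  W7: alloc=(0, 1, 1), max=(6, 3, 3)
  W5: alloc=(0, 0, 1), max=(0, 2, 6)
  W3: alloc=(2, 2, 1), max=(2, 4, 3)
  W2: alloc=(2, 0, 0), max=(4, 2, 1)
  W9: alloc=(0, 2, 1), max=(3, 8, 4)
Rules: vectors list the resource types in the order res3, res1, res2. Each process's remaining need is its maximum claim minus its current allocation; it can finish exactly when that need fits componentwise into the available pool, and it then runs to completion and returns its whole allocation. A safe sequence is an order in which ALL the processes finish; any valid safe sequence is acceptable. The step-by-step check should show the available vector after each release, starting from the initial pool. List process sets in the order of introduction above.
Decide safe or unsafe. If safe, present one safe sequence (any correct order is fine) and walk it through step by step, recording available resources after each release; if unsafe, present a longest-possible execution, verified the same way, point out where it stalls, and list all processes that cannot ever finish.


SAFE — a valid safe sequence is W3, W2, W8, W7, W4, W5, W9.
Key observation: W3 is the earliest step where a requested resource binds exactly: need (0, 2, 2), pool (1, 2, 3) at its turn.
Walking it through:
  pool = (1, 2, 3)
  run W3 (needs (0, 2, 2), free (1, 2, 3)); after release of (2, 2, 1) the pool is (3, 4, 4)
  run W2 (needs (2, 2, 1), free (3, 4, 4)); after release of (2, 0, 0) the pool is (5, 4, 4)
  run W8 (needs (3, 2, 2), free (5, 4, 4)); after release of (2, 3, 0) the pool is (7, 7, 4)
  run W7 (needs (6, 2, 2), free (7, 7, 4)); after release of (0, 1, 1) the pool is (7, 8, 5)
  run W4 (needs (4, 2, 5), free (7, 8, 5)); after release of (1, 1, 3) the pool is (8, 9, 8)
  run W5 (needs (0, 2, 5), free (8, 9, 8)); after release of (0, 0, 1) the pool is (8, 9, 9)
  run W9 (needs (3, 6, 3), free (8, 9, 9)); after release of (0, 2, 1) the pool is (8, 11, 10)


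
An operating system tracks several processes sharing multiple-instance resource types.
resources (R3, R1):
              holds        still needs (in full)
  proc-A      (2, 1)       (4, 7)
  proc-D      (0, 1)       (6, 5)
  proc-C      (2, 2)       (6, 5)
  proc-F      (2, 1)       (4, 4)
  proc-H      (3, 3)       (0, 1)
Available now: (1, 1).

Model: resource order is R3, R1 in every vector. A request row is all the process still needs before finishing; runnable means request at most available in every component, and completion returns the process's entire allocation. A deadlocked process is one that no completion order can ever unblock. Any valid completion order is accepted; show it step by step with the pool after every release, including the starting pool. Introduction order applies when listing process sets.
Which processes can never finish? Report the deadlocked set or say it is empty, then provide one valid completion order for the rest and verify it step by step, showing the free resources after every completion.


The deadlocked set is empty.
Key observation: the pool covers proc-H at once, and every later process fits after earlier releases.
The rest can finish in the order proc-H, proc-F, proc-C, proc-A, proc-D. Verifying each step:
  pool = (1, 1)
  proc-H needs (0, 1) <= (1, 1) -> finishes; pool += (3, 3) = (4, 4)
  proc-F needs (4, 4) <= (4, 4) -> finishes; pool += (2, 1) = (6, 5)
  proc-C needs (6, 5) <= (6, 5) -> finishes; pool += (2, 2) = (8, 7)
  proc-A needs (4, 7) <= (8, 7) -> finishes; pool += (2, 1) = (10, 8)
  proc-D needs (6, 5) <= (10, 8) -> finishes; pool += (0, 1) = (10, 9)


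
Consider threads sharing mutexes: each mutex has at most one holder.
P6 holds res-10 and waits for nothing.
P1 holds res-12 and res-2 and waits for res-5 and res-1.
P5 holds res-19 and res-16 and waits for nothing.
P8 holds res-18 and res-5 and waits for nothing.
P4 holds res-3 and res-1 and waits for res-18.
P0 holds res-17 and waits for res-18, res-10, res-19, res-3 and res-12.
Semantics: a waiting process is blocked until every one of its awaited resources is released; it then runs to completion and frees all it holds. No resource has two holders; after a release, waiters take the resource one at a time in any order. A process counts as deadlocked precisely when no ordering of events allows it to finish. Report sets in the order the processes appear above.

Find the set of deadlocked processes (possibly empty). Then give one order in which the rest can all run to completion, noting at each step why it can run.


No process is deadlocked.
Key observation: no waiting chain loops back on itself — every chain ends at a process that waits on nothing, so everyone eventually runs.
One completion order for the rest: P8, P5, P4, P1, P6, P0.
Verifying each step:
  P8 waits on nothing -> runs at once and releases res-18 and res-5
  P5 waits on nothing -> runs at once and releases res-19 and res-16
  P4 waits on res-18 — all released -> runs and releases res-3 and res-1
  P1 waits on res-5 and res-1 — all released -> runs and releases res-12 and res-2
  P6 waits on nothing -> runs at once and releases res-10
  P0 waits on res-18, res-10, res-19, res-3 and res-12 — all released -> runs and releases res-17


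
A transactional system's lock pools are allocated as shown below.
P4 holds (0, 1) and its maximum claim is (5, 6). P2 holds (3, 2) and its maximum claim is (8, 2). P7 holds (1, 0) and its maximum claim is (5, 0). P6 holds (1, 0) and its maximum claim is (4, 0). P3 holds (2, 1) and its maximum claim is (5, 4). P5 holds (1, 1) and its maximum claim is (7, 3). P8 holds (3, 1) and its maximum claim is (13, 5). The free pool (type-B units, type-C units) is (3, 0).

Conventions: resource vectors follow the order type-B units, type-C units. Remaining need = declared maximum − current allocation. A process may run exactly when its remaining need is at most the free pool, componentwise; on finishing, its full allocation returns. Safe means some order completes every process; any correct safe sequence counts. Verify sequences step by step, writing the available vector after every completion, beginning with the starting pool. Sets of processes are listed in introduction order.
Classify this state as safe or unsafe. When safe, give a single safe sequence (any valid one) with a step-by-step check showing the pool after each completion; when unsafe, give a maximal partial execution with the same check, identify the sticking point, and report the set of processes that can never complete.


SAFE. One safe sequence: P6, P7, P2, P5, P3, P8, P4.
Key observation: the first exact fit in this order is P6 — it needs (3, 0) with (3, 0) free, meeting a requested resource to the last unit.
Verifying each step:
  pool = (3, 0)
  P6: need (3, 0) fits (3, 0); releases (1, 0), pool now (4, 0)
  P7: need (4, 0) fits (4, 0); releases (1, 0), pool now (5, 0)
  P2: need (5, 0) fits (5, 0); releases (3, 2), pool now (8, 2)
  P5: need (6, 2) fits (8, 2); releases (1, 1), pool now (9, 3)
  P3: need (3, 3) fits (9, 3); releases (2, 1), pool now (11, 4)
  P8: need (10, 4) fits (11, 4); releases (3, 1), pool now (14, 5)
  P4: need (5, 5) fits (14, 5); releases (0, 1), pool now (14, 6)


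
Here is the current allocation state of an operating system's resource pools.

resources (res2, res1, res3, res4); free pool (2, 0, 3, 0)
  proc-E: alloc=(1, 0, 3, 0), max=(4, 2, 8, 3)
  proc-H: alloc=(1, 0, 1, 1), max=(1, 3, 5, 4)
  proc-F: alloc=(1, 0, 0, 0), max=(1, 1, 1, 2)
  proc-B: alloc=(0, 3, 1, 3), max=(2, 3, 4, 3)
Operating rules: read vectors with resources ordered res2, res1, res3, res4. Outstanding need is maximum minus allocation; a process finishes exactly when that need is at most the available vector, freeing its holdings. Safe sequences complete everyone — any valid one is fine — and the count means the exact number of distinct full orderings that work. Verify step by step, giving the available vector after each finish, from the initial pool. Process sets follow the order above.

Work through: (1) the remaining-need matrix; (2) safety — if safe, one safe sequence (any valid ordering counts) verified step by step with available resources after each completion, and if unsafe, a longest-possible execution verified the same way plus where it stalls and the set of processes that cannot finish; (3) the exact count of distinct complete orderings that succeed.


(1) Need matrix, components ordered res2, res1, res3, res4:
  proc-E: (3, 2, 5, 3)
  proc-H: (0, 3, 4, 3)
  proc-F: (0, 1, 1, 2)
  proc-B: (2, 0, 3, 0)
(2) SAFE — a valid safe sequence is proc-B, proc-H, proc-E, proc-F.
Key observation: reading the order forward, proc-B is the first process whose need (2, 0, 3, 0) meets the free pool (2, 0, 3, 0) exactly on a resource it requests.
Verifying each step:
  pool = (2, 0, 3, 0)
  proc-B needs (2, 0, 3, 0) <= (2, 0, 3, 0) -> finishes; pool += (0, 3, 1, 3) = (2, 3, 4, 3)
  proc-H needs (0, 3, 4, 3) <= (2, 3, 4, 3) -> finishes; pool += (1, 0, 1, 1) = (3, 3, 5, 4)
  proc-E needs (3, 2, 5, 3) <= (3, 3, 5, 4) -> finishes; pool += (1, 0, 3, 0) = (4, 3, 8, 4)
  proc-F needs (0, 1, 1, 2) <= (4, 3, 8, 4) -> finishes; pool += (1, 0, 0, 0) = (5, 3, 8, 4)
(3) The exact count: 3 of the possible complete orderings are safe sequences.


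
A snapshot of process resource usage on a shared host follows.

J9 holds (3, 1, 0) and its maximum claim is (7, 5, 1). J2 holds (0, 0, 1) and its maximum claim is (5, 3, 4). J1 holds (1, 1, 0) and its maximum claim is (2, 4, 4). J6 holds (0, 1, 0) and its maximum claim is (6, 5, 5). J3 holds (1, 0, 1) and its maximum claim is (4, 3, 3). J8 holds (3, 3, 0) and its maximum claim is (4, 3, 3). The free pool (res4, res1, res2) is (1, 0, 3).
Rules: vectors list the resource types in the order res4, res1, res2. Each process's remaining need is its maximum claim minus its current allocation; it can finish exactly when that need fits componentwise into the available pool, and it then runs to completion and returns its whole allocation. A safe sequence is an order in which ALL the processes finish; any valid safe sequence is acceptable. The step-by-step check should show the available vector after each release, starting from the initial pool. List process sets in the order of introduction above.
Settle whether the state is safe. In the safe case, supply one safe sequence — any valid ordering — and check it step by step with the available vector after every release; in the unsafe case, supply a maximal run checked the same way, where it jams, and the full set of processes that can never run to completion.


SAFE. One safe sequence: J8, J3, J1, J2, J9, J6.
Key observation: J8 marks the first exact bind of the order: its need (1, 0, 3) fits the free (1, 0, 3) with zero slack on a requested resource.
Check, step by step:
  pool = (1, 0, 3)
  J8 needs (1, 0, 3) <= (1, 0, 3) -> finishes; pool += (3, 3, 0) = (4, 3, 3)
  J3 needs (3, 3, 2) <= (4, 3, 3) -> finishes; pool += (1, 0, 1) = (5, 3, 4)
  J1 needs (1, 3, 4) <= (5, 3, 4) -> finishes; pool += (1, 1, 0) = (6, 4, 4)
  J2 needs (5, 3, 3) <= (6, 4, 4) -> finishes; pool += (0, 0, 1) = (6, 4, 5)
  J9 needs (4, 4, 1) <= (6, 4, 5) -> finishes; pool += (3, 1, 0) = (9, 5, 5)
  J6 needs (6, 4, 5) <= (9, 5, 5) -> finishes; pool += (0, 1, 0) = (9, 6, 5)


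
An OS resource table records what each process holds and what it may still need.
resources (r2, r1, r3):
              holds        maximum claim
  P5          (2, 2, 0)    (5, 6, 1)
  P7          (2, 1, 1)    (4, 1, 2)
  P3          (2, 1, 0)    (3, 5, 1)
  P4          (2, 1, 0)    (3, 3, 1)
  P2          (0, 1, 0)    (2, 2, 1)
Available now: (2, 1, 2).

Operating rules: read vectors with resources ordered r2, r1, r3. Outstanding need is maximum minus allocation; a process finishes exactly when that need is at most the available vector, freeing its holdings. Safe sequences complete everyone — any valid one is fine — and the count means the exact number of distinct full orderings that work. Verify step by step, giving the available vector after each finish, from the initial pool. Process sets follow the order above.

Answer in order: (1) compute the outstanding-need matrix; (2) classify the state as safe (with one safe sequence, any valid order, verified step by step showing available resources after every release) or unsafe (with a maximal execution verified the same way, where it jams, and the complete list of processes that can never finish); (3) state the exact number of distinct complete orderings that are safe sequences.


(1) Need matrix, components ordered r2, r1, r3:
  P5: (3, 4, 1)
  P7: (2, 0, 1)
  P3: (1, 4, 1)
  P4: (1, 2, 1)
  P2: (2, 1, 1)
(2) SAFE, for example via the order P7, P2, P4, P3, P5.
Key observation: the order's first zero-slack moment is P7 ((2, 0, 1) needed, (2, 1, 2) free — a requested resource with nothing to spare).
Verifying each step:
  pool = (2, 1, 2)
  P7: need (2, 0, 1) fits (2, 1, 2); releases (2, 1, 1), pool now (4, 2, 3)
  P2: need (2, 1, 1) fits (4, 2, 3); releases (0, 1, 0), pool now (4, 3, 3)
  P4: need (1, 2, 1) fits (4, 3, 3); releases (2, 1, 0), pool now (6, 4, 3)
  P3: need (1, 4, 1) fits (6, 4, 3); releases (2, 1, 0), pool now (8, 5, 3)
  P5: need (3, 4, 1) fits (8, 5, 3); releases (2, 2, 0), pool now (10, 7, 3)
(3) Exactly 8 of the possible complete orderings are safe sequences.


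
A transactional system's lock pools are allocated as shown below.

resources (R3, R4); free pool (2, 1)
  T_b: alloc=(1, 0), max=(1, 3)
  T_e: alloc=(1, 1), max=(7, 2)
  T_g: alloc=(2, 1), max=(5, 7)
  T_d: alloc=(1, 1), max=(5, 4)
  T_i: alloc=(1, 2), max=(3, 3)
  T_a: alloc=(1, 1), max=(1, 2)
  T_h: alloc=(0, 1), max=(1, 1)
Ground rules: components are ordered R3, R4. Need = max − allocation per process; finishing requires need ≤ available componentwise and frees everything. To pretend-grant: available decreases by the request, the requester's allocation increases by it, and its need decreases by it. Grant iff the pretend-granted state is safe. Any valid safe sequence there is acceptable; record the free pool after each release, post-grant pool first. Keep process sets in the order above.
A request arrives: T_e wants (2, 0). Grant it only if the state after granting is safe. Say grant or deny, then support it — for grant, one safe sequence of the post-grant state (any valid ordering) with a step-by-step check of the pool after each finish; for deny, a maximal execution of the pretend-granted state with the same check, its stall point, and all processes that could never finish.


DENY. Granting would leave the state unsafe.
Key observation: after T_a, T_h, T_b, T_i the pool peaks at (3, 5), and each blocked process is short somewhere: T_e on R3; T_g on R4; T_d on R3.
On the post-grant state, T_a, T_h, T_b, T_i is a maximal run — nothing extends it. Step-by-step check:
  pool = (0, 1)
  T_a needs (0, 1) <= (0, 1) -> finishes; pool += (1, 1) = (1, 2)
  T_h needs (1, 0) <= (1, 2) -> finishes; pool += (0, 1) = (1, 3)
  T_b needs (0, 3) <= (1, 3) -> finishes; pool += (1, 0) = (2, 3)
  T_i needs (2, 1) <= (2, 3) -> finishes; pool += (1, 2) = (3, 5)
  blocked: T_e wants (4, 1), pool (3, 5) — not enough R3
  blocked: T_g wants (3, 6), pool (3, 5) — not enough R4
  blocked: T_d wants (4, 3), pool (3, 5) — not enough R3
Processes that could never finish after the grant: T_e, T_g and T_d.


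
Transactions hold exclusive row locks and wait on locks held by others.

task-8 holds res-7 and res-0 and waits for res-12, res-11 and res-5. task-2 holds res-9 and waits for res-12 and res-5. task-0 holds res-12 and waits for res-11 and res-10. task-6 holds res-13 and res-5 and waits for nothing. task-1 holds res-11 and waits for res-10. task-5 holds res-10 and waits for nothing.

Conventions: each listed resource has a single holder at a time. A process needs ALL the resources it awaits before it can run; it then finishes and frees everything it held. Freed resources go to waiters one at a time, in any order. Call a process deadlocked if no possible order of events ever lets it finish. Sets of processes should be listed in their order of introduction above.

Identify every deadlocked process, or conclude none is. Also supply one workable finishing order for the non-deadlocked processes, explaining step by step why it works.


The deadlocked set is empty.
Key observation: the wait graph is acyclic; completion cascades from the unblocked processes through everyone else.
The rest can finish in the order task-5, task-6, task-1, task-0, task-2, task-8.
Walking it through:
  task-5: no waits; runs immediately, freeing res-10
  task-6: no waits; runs immediately, freeing res-13 and res-5
  run task-1 (all its waits — res-10 — are resolved); releases res-11
  run task-0 (all its waits — res-11 and res-10 — are resolved); releases res-12
  run task-2 (all its waits — res-12 and res-5 — are resolved); releases res-9
  run task-8 (all its waits — res-12, res-11 and res-5 — are resolved); releases res-7 and res-0


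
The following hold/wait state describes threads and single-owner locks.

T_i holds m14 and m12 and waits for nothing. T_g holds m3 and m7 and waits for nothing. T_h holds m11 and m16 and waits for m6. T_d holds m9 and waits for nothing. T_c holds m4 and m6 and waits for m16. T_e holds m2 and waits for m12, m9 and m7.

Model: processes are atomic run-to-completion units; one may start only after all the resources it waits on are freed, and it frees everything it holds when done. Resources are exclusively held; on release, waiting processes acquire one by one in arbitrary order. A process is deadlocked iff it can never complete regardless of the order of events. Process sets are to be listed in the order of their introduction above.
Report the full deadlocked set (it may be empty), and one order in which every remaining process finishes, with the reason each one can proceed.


The deadlocked set is T_h and T_c.
Key observation: the cycle T_h -> T_c -> T_h can never break — each member waits on the next; no other process is dragged down with it.
One completion order for the rest: T_d, T_g, T_i, T_e.
Check, step by step:
  T_d waits on nothing -> runs at once and releases m9
  T_g waits on nothing -> runs at once and releases m3 and m7
  T_i waits on nothing -> runs at once and releases m14 and m12
  T_e waits on m12, m9 and m7 — all released -> runs and releases m2


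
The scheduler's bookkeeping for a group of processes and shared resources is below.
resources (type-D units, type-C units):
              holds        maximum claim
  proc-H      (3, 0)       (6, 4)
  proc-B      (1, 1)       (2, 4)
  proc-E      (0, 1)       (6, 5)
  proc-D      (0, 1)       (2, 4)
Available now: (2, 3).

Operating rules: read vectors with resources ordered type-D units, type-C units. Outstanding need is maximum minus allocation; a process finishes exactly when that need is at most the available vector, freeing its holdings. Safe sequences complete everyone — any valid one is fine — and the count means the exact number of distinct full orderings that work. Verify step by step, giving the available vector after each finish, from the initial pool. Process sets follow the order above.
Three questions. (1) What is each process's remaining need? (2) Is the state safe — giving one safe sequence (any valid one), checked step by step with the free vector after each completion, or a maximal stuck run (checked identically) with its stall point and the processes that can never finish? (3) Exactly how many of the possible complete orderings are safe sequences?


(1) Need matrix, components ordered type-D units, type-C units:
  proc-H: (3, 4)
  proc-B: (1, 3)
  proc-E: (6, 4)
  proc-D: (2, 3)
(2) SAFE — a valid safe sequence is proc-B, proc-H, proc-E, proc-D.
Key observation: the first exact fit in this order is proc-B — it needs (1, 3) with (2, 3) free, meeting a requested resource to the last unit.
Walking it through:
  pool = (2, 3)
  run proc-B (needs (1, 3), free (2, 3)); after release of (1, 1) the pool is (3, 4)
  run proc-H (needs (3, 4), free (3, 4)); after release of (3, 0) the pool is (6, 4)
  run proc-E (needs (6, 4), free (6, 4)); after release of (0, 1) the pool is (6, 5)
  run proc-D (needs (2, 3), free (6, 5)); after release of (0, 1) the pool is (6, 6)
(3) Precisely 4 of the possible complete orderings are safe sequences.


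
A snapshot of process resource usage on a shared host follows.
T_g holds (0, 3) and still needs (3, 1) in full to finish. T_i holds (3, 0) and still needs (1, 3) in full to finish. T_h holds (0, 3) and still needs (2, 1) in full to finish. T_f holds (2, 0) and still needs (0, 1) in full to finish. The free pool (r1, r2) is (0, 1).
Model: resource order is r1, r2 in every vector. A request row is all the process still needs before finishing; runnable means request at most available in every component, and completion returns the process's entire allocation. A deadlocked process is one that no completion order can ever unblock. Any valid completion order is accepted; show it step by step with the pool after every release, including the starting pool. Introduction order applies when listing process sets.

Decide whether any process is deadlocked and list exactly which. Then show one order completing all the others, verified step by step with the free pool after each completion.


The deadlocked set is empty.
Key observation: no deadlock: T_f fits now, and the freed resources carry the rest through.
The rest can finish in the order T_f, T_h, T_i, T_g. Walking it through:
  pool = (0, 1)
  run T_f (needs (0, 1), free (0, 1)); after release of (2, 0) the pool is (2, 1)
  run T_h (needs (2, 1), free (2, 1)); after release of (0, 3) the pool is (2, 4)
  run T_i (needs (1, 3), free (2, 4)); after release of (3, 0) the pool is (5, 4)
  run T_g (needs (3, 1), free (5, 4)); after release of (0, 3) the pool is (5, 7)


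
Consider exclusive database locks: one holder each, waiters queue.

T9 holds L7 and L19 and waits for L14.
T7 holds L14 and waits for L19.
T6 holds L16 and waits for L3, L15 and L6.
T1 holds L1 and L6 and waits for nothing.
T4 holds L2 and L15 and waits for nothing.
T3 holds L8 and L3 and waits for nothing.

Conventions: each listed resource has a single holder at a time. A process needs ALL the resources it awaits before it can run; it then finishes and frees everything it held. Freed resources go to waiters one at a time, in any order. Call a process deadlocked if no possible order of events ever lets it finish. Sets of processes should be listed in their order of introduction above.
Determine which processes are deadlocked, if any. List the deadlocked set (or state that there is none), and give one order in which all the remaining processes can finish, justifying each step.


The deadlocked set is T9 and T7.
Key observation: nobody on the ring T9 -> T7 -> T9 can start until another member finishes, which never happens; no other process is dragged down with it.
A valid finishing order for the others: T4, T3, T1, T6.
Step-by-step check:
  run T4 (it waits on nothing); releases L2 and L15
  run T3 (it waits on nothing); releases L8 and L3
  run T1 (it waits on nothing); releases L1 and L6
  run T6 (all its waits — L3, L15 and L6 — are resolved); releases L16


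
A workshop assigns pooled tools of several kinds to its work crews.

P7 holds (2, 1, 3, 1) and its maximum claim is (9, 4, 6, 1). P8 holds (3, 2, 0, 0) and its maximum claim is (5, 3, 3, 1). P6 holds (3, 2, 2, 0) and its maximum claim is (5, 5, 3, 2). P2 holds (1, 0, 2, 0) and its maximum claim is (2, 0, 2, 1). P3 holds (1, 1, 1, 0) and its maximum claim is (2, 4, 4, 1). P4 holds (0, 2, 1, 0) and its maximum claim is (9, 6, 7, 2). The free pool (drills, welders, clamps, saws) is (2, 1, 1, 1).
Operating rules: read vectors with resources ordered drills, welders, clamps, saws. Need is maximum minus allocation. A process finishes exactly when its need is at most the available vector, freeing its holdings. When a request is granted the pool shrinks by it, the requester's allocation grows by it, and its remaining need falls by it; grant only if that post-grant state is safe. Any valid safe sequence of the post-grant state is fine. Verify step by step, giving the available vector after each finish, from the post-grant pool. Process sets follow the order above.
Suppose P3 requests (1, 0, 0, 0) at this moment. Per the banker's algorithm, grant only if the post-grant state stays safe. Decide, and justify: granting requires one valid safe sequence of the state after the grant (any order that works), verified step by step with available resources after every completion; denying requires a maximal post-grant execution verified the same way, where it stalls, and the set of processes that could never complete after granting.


GRANT — the state after the grant stays safe, e.g. via P2, P8, P3, P7, P6, P4.
Key observation: post-grant, (1, 1, 1, 1) remains, and an order beginning with P2 completes everyone.
Verifying the post-grant state step by step:
  pool = (1, 1, 1, 1)
  P2 needs (1, 0, 0, 1) <= (1, 1, 1, 1) -> finishes; pool += (1, 0, 2, 0) = (2, 1, 3, 1)
  P8 needs (2, 1, 3, 1) <= (2, 1, 3, 1) -> finishes; pool += (3, 2, 0, 0) = (5, 3, 3, 1)
  P3 needs (0, 3, 3, 1) <= (5, 3, 3, 1) -> finishes; pool += (2, 1, 1, 0) = (7, 4, 4, 1)
  P7 needs (7, 3, 3, 0) <= (7, 4, 4, 1) -> finishes; pool += (2, 1, 3, 1) = (9, 5, 7, 2)
  P6 needs (2, 3, 1, 2) <= (9, 5, 7, 2) -> finishes; pool += (3, 2, 2, 0) = (12, 7, 9, 2)
  P4 needs (9, 4, 6, 2) <= (12, 7, 9, 2) -> finishes; pool += (0, 2, 1, 0) = (12, 9, 10, 2)


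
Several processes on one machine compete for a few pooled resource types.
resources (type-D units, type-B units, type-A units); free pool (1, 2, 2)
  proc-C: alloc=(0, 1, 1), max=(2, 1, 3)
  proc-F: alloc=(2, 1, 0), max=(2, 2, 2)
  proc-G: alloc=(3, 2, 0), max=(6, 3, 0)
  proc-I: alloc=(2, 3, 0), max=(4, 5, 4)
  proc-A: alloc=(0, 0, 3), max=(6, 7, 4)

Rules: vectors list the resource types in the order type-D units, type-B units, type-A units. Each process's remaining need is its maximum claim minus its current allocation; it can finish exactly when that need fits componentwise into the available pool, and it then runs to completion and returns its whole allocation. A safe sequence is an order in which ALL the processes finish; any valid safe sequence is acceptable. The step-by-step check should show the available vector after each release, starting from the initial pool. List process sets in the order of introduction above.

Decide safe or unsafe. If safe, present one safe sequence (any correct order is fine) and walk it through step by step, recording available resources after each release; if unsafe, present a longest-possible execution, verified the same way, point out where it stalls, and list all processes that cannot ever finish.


UNSAFE — no complete ordering exists.
Key observation: after proc-F, proc-C, proc-G the pool peaks at (6, 6, 3), and each blocked process is short somewhere: proc-I on type-A units; proc-A on type-B units.
Going as far as possible: proc-F, proc-C, proc-G; after that, nothing fits. Check, step by step:
  pool = (1, 2, 2)
  run proc-F (needs (0, 1, 2), free (1, 2, 2)); after release of (2, 1, 0) the pool is (3, 3, 2)
  run proc-C (needs (2, 0, 2), free (3, 3, 2)); after release of (0, 1, 1) the pool is (3, 4, 3)
  run proc-G (needs (3, 1, 0), free (3, 4, 3)); after release of (3, 2, 0) the pool is (6, 6, 3)
  proc-I cannot run: need (2, 2, 4) vs free (6, 6, 3) (insufficient type-A units)
  proc-A cannot run: need (6, 7, 1) vs free (6, 6, 3) (insufficient type-B units)
Permanently blocked: proc-I and proc-A.


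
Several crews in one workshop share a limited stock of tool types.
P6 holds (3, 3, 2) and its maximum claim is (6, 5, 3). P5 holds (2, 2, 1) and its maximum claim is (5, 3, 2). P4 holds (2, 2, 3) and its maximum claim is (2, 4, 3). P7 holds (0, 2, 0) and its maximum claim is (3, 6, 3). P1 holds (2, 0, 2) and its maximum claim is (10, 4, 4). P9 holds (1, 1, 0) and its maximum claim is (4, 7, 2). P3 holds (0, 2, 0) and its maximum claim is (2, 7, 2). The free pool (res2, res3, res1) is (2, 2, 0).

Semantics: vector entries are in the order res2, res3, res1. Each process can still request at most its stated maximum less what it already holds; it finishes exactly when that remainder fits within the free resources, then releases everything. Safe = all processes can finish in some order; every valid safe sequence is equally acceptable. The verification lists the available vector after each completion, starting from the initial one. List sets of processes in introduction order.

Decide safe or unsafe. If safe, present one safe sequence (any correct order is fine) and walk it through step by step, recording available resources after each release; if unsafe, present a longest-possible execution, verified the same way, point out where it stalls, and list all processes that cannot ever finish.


SAFE, for example via the order P4, P6, P5, P7, P3, P9, P1.
Key observation: reading the order forward, P4 is the first process whose need (0, 2, 0) meets the free pool (2, 2, 0) exactly on a resource it requests.
Verifying each step:
  pool = (2, 2, 0)
  P4: need (0, 2, 0) fits (2, 2, 0); releases (2, 2, 3), pool now (4, 4, 3)
  P6: need (3, 2, 1) fits (4, 4, 3); releases (3, 3, 2), pool now (7, 7, 5)
  P5: need (3, 1, 1) fits (7, 7, 5); releases (2, 2, 1), pool now (9, 9, 6)
  P7: need (3, 4, 3) fits (9, 9, 6); releases (0, 2, 0), pool now (9, 11, 6)
  P3: need (2, 5, 2) fits (9, 11, 6); releases (0, 2, 0), pool now (9, 13, 6)
  P9: need (3, 6, 2) fits (9, 13, 6); releases (1, 1, 0), pool now (10, 14, 6)
  P1: need (8, 4, 2) fits (10, 14, 6); releases (2, 0, 2), pool now (12, 14, 8)


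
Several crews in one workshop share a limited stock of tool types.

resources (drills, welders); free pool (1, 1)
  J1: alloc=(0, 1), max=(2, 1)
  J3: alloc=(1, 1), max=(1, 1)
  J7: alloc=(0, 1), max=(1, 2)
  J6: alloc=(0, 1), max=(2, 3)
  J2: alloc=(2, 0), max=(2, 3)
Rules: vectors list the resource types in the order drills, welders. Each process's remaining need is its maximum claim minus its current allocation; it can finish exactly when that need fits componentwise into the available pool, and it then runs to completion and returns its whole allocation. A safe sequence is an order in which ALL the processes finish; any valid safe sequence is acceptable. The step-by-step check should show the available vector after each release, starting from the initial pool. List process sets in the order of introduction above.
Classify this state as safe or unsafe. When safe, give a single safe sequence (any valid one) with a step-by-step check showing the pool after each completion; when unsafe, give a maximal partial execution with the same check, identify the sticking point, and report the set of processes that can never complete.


SAFE. One safe sequence: J7, J3, J6, J1, J2.
Key observation: the order's first zero-slack moment is J7 ((1, 1) needed, (1, 1) free — a requested resource with nothing to spare).
Walking it through:
  pool = (1, 1)
  run J7 (needs (1, 1), free (1, 1)); after release of (0, 1) the pool is (1, 2)
  run J3 (needs (0, 0), free (1, 2)); after release of (1, 1) the pool is (2, 3)
  run J6 (needs (2, 2), free (2, 3)); after release of (0, 1) the pool is (2, 4)
  run J1 (needs (2, 0), free (2, 4)); after release of (0, 1) the pool is (2, 5)
  run J2 (needs (0, 3), free (2, 5)); after release of (2, 0) the pool is (4, 5)


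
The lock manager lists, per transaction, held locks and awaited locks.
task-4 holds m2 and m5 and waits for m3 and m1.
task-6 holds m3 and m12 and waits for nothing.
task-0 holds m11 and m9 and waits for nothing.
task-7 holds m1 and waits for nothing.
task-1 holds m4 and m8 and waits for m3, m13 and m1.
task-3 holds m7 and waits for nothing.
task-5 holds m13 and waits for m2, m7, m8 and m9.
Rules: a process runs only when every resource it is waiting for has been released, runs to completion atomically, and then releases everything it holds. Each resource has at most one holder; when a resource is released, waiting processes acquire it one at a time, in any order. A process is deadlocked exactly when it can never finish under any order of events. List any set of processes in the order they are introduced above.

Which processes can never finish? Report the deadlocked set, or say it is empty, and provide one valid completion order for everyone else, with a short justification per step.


Deadlocked set: task-1 and task-5.
Key observation: the cycle task-1 -> task-5 -> task-1 can never break — each member waits on the next; no other process is dragged down with it.
One completion order for the rest: task-3, task-6, task-7, task-4, task-0.
Check, step by step:
  task-3 waits on nothing -> runs at once and releases m7
  task-6 waits on nothing -> runs at once and releases m3 and m12
  task-7 waits on nothing -> runs at once and releases m1
  task-4 waits on m3 and m1 — all released -> runs and releases m2 and m5
  task-0 waits on nothing -> runs at once and releases m11 and m9


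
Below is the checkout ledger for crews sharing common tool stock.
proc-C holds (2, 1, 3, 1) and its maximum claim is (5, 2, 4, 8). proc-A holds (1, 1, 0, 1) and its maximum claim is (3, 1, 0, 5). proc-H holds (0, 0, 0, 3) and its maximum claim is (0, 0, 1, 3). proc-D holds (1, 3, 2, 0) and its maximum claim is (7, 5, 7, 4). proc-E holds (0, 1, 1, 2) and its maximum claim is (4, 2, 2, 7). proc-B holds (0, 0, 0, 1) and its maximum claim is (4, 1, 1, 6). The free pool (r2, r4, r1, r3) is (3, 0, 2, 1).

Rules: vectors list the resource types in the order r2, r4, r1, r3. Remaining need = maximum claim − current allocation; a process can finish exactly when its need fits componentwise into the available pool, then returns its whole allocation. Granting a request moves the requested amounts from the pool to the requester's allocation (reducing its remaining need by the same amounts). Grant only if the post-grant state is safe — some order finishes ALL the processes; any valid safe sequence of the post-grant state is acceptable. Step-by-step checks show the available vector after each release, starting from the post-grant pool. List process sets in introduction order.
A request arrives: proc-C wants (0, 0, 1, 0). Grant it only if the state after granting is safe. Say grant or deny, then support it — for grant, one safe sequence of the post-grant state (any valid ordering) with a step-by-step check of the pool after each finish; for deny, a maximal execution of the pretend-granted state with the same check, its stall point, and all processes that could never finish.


GRANT. The post-grant state is safe; one safe sequence: proc-H, proc-A, proc-E, proc-C, proc-B, proc-D.
Key observation: after the grant the pool drops to (3, 0, 1, 1), which still lets proc-H finish first and unwind the rest.
Step-by-step check of the post-grant state:
  pool = (3, 0, 1, 1)
  proc-H: need (0, 0, 1, 0) fits (3, 0, 1, 1); releases (0, 0, 0, 3), pool now (3, 0, 1, 4)
  proc-A: need (2, 0, 0, 4) fits (3, 0, 1, 4); releases (1, 1, 0, 1), pool now (4, 1, 1, 5)
  proc-E: need (4, 1, 1, 5) fits (4, 1, 1, 5); releases (0, 1, 1, 2), pool now (4, 2, 2, 7)
  proc-C: need (3, 1, 0, 7) fits (4, 2, 2, 7); releases (2, 1, 4, 1), pool now (6, 3, 6, 8)
  proc-B: need (4, 1, 1, 5) fits (6, 3, 6, 8); releases (0, 0, 0, 1), pool now (6, 3, 6, 9)
  proc-D: need (6, 2, 5, 4) fits (6, 3, 6, 9); releases (1, 3, 2, 0), pool now (7, 6, 8, 9)
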